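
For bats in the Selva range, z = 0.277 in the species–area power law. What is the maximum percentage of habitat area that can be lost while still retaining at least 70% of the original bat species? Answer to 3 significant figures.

Need (A_new/A_old)^0.277 = 0.7, so A_new/A_old = 0.7^(1/0.277) = 0.7^3.61
ln(A_new/A_old) = ln 0.7 / 0.277 = -0.3567 / 0.277 = -1.2876
A_new/A_old = e^-1.2876 ≈ 0.2759
Fraction that can be lost = 1 − 0.2759 = 0.7241

72.4%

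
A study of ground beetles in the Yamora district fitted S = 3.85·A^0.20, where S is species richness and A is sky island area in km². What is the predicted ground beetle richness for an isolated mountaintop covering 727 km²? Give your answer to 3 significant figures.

S = 3.85 × 727^0.2
ln S = ln 3.85 + 0.2 × ln 727 = 1.3481 + 0.2 × 6.5889 = 2.6659
S = e^2.6659 ≈ 14.38

14.4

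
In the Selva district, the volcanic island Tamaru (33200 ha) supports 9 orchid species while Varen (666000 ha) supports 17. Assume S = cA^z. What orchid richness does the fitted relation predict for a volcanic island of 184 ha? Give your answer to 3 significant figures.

z = ln(17/9) / ln(666000/33200) = 0.6360 / 2.9987 = 0.2121
c = 9 / 33200^0.2121 = 9 / 9.096 = 0.9894
S₃ = 0.9894 × 184^0.2121 = 0.9894 × 3.022 ≈ 2.99

2.99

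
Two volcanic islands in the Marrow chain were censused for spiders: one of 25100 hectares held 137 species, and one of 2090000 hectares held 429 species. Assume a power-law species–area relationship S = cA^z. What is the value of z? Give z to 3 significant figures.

Taking logs: ln S = ln c + z ln A, so z = (ln S₂ − ln S₁)/(ln A₂ − ln A₁).
z = ln(429/137) / ln(2090000/25100) = ln(3.131) / ln(83.27) = 1.1415 / 4.4221 = 0.2581

0.258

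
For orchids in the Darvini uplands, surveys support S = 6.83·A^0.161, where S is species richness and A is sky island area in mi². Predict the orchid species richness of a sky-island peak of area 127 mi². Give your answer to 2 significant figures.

15

S = 6.83 × 127^0.161
ln S = ln 6.83 + 0.161 × ln 127 = 1.9213 + 0.161 × 4.8442 = 2.7012
S = e^2.7012 ≈ 14.9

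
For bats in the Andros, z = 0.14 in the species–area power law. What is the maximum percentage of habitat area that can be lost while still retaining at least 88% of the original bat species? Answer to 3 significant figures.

59.9%

Need (A_new/A_old)^0.14 = 0.88, so A_new/A_old = 0.88^(1/0.14) = 0.88^7.143
ln(A_new/A_old) = ln 0.88 / 0.14 = -0.1278 / 0.14 = -0.9131
A_new/A_old = e^-0.9131 ≈ 0.4013
Fraction that can be lost = 1 − 0.4013 = 0.5987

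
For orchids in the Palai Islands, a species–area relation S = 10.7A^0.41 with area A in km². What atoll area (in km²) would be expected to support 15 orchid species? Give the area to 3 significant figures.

2.28 km²

15 = 10.7 × A^0.41  ⇒  A^0.41 = 15/10.7 = 1.402
ln A = ln(1.402) / 0.41 = 0.3378 / 0.41 = 0.8239
A = e^0.8239 ≈ 2.279 km²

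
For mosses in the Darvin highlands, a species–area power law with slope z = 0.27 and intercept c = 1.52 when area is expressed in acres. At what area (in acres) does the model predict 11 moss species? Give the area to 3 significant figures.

1530 acres

11 = 1.52 × A^0.27  ⇒  A^0.27 = 11/1.52 = 7.237
ln A = ln(7.237) / 0.27 = 1.9792 / 0.27 = 7.3303
A = e^7.3303 ≈ 1526 acres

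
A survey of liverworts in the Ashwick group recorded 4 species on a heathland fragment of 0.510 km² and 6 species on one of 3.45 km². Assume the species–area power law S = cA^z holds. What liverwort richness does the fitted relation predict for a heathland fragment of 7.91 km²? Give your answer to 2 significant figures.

7.2

z = ln(6/4) / ln(3.45/0.51) = 0.4055 / 1.9117 = 0.2121
c = 4 / 0.51^0.2121 = 4 / 0.8669 = 4.614
S₃ = 4.614 × 7.91^0.2121 = 4.614 × 1.551 ≈ 7.155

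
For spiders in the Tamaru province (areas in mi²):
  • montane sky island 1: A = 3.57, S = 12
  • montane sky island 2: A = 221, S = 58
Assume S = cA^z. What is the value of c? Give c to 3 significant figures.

7.38

z = ln(S₂/S₁) / ln(A₂/A₁) = ln(58/12) / ln(221/3.57) = 1.5755 / 4.1256 = 0.3819
c = S₁ / A₁^z = 12 / 3.57^0.3819 = 12 / 1.626 = 7.381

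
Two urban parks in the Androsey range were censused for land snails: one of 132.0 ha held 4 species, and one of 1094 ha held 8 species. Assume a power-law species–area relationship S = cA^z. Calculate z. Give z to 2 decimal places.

0.33

Taking logs: ln S = ln c + z ln A, so z = (ln S₂ − ln S₁)/(ln A₂ − ln A₁).
z = ln(8/4) / ln(1094/132) = ln(2) / ln(8.288) = 0.6931 / 2.1148 = 0.3278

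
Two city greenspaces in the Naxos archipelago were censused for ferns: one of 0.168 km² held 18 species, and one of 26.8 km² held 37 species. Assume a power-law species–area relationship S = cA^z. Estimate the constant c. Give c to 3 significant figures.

23.2

z = ln(S₂/S₁) / ln(A₂/A₁) = ln(37/18) / ln(26.8/0.168) = 0.7205 / 5.0722 = 0.1421
c = S₁ / A₁^z = 18 / 0.168^0.1421 = 18 / 0.7762 = 23.19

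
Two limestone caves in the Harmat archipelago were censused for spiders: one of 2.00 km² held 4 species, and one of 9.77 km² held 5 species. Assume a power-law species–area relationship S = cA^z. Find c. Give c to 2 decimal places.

z = ln(S₂/S₁) / ln(A₂/A₁) = ln(5/4) / ln(9.77/2) = 0.2231 / 1.5862 = 0.1407
c = S₁ / A₁^z = 4 / 2^0.1407 = 4 / 1.102 = 3.628

3.63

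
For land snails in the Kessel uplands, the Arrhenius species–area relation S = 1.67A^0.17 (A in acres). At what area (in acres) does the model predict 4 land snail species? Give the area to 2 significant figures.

170 acres

4 = 1.67 × A^0.17  ⇒  A^0.17 = 4/1.67 = 2.395
ln A = ln(2.395) / 0.17 = 0.8735 / 0.17 = 5.1381
A = e^5.1381 ≈ 170.4 acres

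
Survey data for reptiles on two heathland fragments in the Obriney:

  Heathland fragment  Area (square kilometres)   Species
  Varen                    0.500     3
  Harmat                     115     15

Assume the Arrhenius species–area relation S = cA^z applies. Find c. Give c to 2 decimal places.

3.68

z = ln(S₂/S₁) / ln(A₂/A₁) = ln(15/3) / ln(115/0.5) = 1.6094 / 5.4381 = 0.2960
c = S₁ / A₁^z = 3 / 0.5^0.2960 = 3 / 0.8145 = 3.683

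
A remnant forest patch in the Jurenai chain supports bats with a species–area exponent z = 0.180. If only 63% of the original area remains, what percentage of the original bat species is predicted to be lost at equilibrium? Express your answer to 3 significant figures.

S_new/S_old = (A_new/A_old)^z = 0.63^0.18
= exp(0.18 × ln 0.63) = exp(0.18 × -0.4620) = exp(-0.0832) ≈ 0.9202
Fraction lost = 1 − 0.9202 = 0.0798

7.98%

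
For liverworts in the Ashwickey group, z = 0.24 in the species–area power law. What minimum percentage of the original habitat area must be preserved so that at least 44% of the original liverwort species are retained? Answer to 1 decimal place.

Need (A_new/A_old)^0.24 = 0.44, so A_new/A_old = 0.44^(1/0.24) = 0.44^4.167
ln(A_new/A_old) = ln 0.44 / 0.24 = -0.8210 / 0.24 = -3.4208
A_new/A_old = e^-3.4208 ≈ 0.03269

3.3%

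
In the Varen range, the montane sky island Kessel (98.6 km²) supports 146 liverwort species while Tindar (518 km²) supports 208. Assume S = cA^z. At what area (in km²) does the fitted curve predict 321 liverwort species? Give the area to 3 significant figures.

z = ln(208/146) / ln(518/98.6) = 0.3539 / 1.6589 = 0.2134
c = 146 / 98.6^0.2134 = 146 / 2.663 = 54.82
A = (321/54.82)^(1/0.2134) ⇒ ln A = ln(5.855)/0.2134 = 8.2837
A = e^8.2837 ≈ 3959 km²

3960 km²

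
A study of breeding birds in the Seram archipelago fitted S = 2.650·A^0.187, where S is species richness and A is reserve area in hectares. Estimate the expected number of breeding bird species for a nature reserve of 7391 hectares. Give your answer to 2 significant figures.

14

S = 2.65 × 7391^0.187
ln S = ln 2.65 + 0.187 × ln 7391 = 0.9746 + 0.187 × 8.9080 = 2.6404
S = e^2.6404 ≈ 14.02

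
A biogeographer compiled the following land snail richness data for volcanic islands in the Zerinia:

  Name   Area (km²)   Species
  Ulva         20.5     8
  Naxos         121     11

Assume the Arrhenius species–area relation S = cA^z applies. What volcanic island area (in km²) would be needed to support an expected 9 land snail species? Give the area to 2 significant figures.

z = ln(11/8) / ln(121/20.5) = 0.3185 / 1.7754 = 0.1794
c = 8 / 20.5^0.1794 = 8 / 1.719 = 4.654
A = (9/4.654)^(1/0.1794) ⇒ ln A = ln(1.934)/0.1794 = 3.6771
A = e^3.6771 ≈ 39.53 km²

40 km²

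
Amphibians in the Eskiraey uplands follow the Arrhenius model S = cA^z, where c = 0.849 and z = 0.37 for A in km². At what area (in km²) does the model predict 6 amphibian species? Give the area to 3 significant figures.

197 km²

6 = 0.849 × A^0.37  ⇒  A^0.37 = 6/0.849 = 7.067
ln A = ln(7.067) / 0.37 = 1.9555 / 0.37 = 5.2850
A = e^5.2850 ≈ 197.4 km²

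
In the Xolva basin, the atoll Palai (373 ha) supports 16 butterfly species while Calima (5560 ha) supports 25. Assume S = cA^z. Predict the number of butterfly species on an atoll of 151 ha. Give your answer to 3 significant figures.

z = ln(25/16) / ln(5560/373) = 0.4463 / 2.7018 = 0.1652
c = 16 / 373^0.1652 = 16 / 2.66 = 6.016
S₃ = 6.016 × 151^0.1652 = 6.016 × 2.29 ≈ 13.78

13.8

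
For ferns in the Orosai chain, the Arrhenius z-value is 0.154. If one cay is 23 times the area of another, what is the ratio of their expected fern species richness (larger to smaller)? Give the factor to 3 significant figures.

S₂/S₁ = (A₂/A₁)^z = 23^0.154
ln(S₂/S₁) = 0.154 × ln 23 = 0.154 × 3.1355 = 0.4829
S₂/S₁ = e^0.4829 ≈ 1.621

1.62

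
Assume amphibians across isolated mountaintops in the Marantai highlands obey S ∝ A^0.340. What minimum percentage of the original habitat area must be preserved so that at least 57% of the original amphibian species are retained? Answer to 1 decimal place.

Need (A_new/A_old)^0.34 = 0.57, so A_new/A_old = 0.57^(1/0.34) = 0.57^2.941
ln(A_new/A_old) = ln 0.57 / 0.34 = -0.5621 / 0.34 = -1.6533
A_new/A_old = e^-1.6533 ≈ 0.1914

19.1%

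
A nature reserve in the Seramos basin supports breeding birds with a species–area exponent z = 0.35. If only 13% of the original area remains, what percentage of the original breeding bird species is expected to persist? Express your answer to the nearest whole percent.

S_new/S_old = (A_new/A_old)^z = 0.13^0.35
= exp(0.35 × ln 0.13) = exp(0.35 × -2.0402) = exp(-0.7141) ≈ 0.4896

49%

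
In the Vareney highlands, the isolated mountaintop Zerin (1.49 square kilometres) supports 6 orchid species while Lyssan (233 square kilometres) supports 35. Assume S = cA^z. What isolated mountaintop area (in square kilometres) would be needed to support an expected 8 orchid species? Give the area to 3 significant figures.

z = ln(35/6) / ln(233/1.49) = 1.7636 / 5.0523 = 0.3491
c = 6 / 1.49^0.3491 = 6 / 1.149 = 5.22
A = (8/5.22)^(1/0.3491) ⇒ ln A = ln(1.532)/0.3491 = 1.2229
A = e^1.2229 ≈ 3.397 square kilometres

3.40 square kilometres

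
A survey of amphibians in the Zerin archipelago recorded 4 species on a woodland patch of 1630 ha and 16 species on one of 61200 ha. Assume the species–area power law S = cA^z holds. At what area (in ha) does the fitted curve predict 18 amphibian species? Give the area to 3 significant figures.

z = ln(16/4) / ln(61200/1630) = 1.3863 / 3.6256 = 0.3824
c = 4 / 1630^0.3824 = 4 / 16.91 = 0.2365
A = (18/0.2365)^(1/0.3824) ⇒ ln A = ln(76.11)/0.3824 = 11.3299
A = e^11.3299 ≈ 83278 ha

83300 ha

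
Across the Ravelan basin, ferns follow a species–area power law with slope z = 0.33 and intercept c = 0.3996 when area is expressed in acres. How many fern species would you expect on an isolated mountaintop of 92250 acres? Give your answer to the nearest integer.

17

S = 0.3996 × 92250^0.33
ln S = ln 0.3996 + 0.33 × ln 92250 = -0.9173 + 0.33 × 11.4323 = 2.8554
S = e^2.8554 ≈ 17.38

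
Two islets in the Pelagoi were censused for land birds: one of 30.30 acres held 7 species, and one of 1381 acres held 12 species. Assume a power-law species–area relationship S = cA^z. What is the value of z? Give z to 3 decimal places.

0.141

Taking logs: ln S = ln c + z ln A, so z = (ln S₂ − ln S₁)/(ln A₂ − ln A₁).
z = ln(12/7) / ln(1381/30.3) = ln(1.714) / ln(45.58) = 0.5390 / 3.8194 = 0.1411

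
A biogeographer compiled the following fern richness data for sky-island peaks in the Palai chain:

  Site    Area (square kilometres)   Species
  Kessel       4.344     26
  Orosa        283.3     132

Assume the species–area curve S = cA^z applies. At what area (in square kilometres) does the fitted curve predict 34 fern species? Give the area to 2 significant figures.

8.7 square kilometres

z = ln(132/26) / ln(283.3/4.344) = 1.6247 / 4.1777 = 0.3889
c = 26 / 4.344^0.3889 = 26 / 1.77 = 14.69
A = (34/14.69)^(1/0.3889) ⇒ ln A = ln(2.315)/0.3889 = 2.1586
A = e^2.1586 ≈ 8.659 square kilometres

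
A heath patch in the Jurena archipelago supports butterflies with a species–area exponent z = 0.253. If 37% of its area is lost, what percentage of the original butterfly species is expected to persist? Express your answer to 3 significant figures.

89.0%

S_new/S_old = (A_new/A_old)^z = 0.63^0.253
= exp(0.253 × ln 0.63) = exp(0.253 × -0.4620) = exp(-0.1169) ≈ 0.8897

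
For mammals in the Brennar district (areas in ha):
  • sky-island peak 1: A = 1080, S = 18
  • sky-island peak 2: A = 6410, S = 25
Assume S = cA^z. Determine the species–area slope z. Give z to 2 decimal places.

0.18

Taking logs: ln S = ln c + z ln A, so z = (ln S₂ − ln S₁)/(ln A₂ − ln A₁).
z = ln(25/18) / ln(6410/1080) = ln(1.389) / ln(5.935) = 0.3285 / 1.7809 = 0.1845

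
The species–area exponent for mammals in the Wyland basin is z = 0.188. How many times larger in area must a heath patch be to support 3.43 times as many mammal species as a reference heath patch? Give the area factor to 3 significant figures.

704

(A₂/A₁)^0.188 = 3.43, so A₂/A₁ = 3.43^(1/0.188) = 3.43^5.319
ln(A₂/A₁) = ln 3.43 / 0.188 = 1.2326 / 0.188 = 6.5562
A₂/A₁ = e^6.5562 ≈ 703.6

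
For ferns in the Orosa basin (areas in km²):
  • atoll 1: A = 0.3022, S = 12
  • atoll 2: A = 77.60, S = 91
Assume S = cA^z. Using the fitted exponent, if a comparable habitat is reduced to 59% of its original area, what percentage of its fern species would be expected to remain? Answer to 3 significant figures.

82.5%

z = ln(91/12) / ln(77.6/0.3022) = 2.0260 / 5.5482 = 0.3652
S_new/S_old = (A_new/A_old)^z = 0.59^0.3652 = exp(0.3652 × -0.5276) = 0.8248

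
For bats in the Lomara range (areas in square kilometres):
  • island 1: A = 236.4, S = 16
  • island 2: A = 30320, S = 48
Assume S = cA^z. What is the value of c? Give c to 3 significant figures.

z = ln(S₂/S₁) / ln(A₂/A₁) = ln(48/16) / ln(30320/236.4) = 1.0986 / 4.8540 = 0.2263
c = S₁ / A₁^z = 16 / 236.4^0.2263 = 16 / 3.445 = 4.644

4.64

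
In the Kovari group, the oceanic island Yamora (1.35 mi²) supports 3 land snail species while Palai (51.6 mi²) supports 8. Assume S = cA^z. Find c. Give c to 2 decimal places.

2.77

z = ln(S₂/S₁) / ln(A₂/A₁) = ln(8/3) / ln(51.6/1.35) = 0.9808 / 3.6434 = 0.2692
c = S₁ / A₁^z = 3 / 1.35^0.2692 = 3 / 1.084 = 2.767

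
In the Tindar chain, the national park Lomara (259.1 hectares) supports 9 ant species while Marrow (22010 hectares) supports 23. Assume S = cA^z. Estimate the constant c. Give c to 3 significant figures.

2.78

z = ln(S₂/S₁) / ln(A₂/A₁) = ln(23/9) / ln(22010/259.1) = 0.9383 / 4.4420 = 0.2112
c = S₁ / A₁^z = 9 / 259.1^0.2112 = 9 / 3.234 = 2.783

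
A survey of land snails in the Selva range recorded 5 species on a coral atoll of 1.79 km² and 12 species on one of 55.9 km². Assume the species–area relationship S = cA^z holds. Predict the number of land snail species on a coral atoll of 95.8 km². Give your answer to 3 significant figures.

z = ln(12/5) / ln(55.9/1.79) = 0.8755 / 3.4413 = 0.2544
c = 5 / 1.79^0.2544 = 5 / 1.16 = 4.312
S₃ = 4.312 × 95.8^0.2544 = 4.312 × 3.192 ≈ 13.76

13.8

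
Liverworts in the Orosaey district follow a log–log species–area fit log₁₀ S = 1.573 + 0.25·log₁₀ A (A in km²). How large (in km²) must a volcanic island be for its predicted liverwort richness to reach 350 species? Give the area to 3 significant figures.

7660 km²

350 = 37.41 × A^0.25  ⇒  A^0.25 = 350/37.41 = 9.356
ln A = ln(9.356) / 0.25 = 2.2360 / 0.25 = 8.9439
A = e^8.9439 ≈ 7661 km²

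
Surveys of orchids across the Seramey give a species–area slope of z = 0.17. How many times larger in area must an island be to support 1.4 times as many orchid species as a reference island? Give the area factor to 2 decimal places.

(A₂/A₁)^0.17 = 1.4, so A₂/A₁ = 1.4^(1/0.17) = 1.4^5.882
ln(A₂/A₁) = ln 1.4 / 0.17 = 0.3365 / 0.17 = 1.9792
A₂/A₁ = e^1.9792 ≈ 7.237

7.24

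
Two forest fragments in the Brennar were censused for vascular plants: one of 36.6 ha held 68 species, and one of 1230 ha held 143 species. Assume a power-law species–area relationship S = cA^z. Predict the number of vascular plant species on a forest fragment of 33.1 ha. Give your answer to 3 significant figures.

66.6

z = ln(143/68) / ln(1230/36.6) = 0.7433 / 3.5147 = 0.2115
c = 68 / 36.6^0.2115 = 68 / 2.141 = 31.76
S₃ = 31.76 × 33.1^0.2115 = 31.76 × 2.096 ≈ 66.57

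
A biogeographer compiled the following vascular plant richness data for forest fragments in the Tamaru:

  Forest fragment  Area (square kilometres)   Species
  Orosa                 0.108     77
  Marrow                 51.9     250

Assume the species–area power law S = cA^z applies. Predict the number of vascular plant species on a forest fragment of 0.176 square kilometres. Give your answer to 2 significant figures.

85

z = ln(250/77) / ln(51.9/0.108) = 1.1777 / 6.1749 = 0.1907
c = 77 / 0.108^0.1907 = 77 / 0.6541 = 117.7
S₃ = 117.7 × 0.176^0.1907 = 117.7 × 0.718 ≈ 84.52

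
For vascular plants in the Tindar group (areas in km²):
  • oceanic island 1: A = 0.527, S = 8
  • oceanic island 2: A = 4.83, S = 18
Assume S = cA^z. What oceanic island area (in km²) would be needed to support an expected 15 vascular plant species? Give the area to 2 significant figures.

2.9 km²

z = ln(18/8) / ln(4.83/0.527) = 0.8109 / 2.2154 = 0.3660
c = 8 / 0.527^0.3660 = 8 / 0.791 = 10.11
A = (15/10.11)^(1/0.3660) ⇒ ln A = ln(1.483)/0.3660 = 1.0768
A = e^1.0768 ≈ 2.935 km²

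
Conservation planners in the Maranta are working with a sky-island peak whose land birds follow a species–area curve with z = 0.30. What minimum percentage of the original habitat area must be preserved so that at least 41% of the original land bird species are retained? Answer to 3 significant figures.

5.12%

Need (A_new/A_old)^0.3 = 0.41, so A_new/A_old = 0.41^(1/0.3) = 0.41^3.333
ln(A_new/A_old) = ln 0.41 / 0.3 = -0.8916 / 0.3 = -2.9720
A_new/A_old = e^-2.9720 ≈ 0.0512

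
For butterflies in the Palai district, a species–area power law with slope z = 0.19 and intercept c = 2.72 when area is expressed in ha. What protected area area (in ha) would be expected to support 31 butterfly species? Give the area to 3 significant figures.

31 = 2.72 × A^0.19  ⇒  A^0.19 = 31/2.72 = 11.4
ln A = ln(11.4) / 0.19 = 2.4334 / 0.19 = 12.8071
A = e^12.8071 ≈ 364810 ha

365000 ha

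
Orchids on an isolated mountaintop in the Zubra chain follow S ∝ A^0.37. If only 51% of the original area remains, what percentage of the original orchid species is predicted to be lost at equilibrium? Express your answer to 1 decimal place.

S_new/S_old = (A_new/A_old)^z = 0.51^0.37
= exp(0.37 × ln 0.51) = exp(0.37 × -0.6733) = exp(-0.2491) ≈ 0.7795
Fraction lost = 1 − 0.7795 = 0.2205

22.1%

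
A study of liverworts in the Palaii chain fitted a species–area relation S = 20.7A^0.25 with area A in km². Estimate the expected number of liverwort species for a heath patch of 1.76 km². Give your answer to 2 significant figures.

24

S = 20.7 × 1.76^0.25
ln S = ln 20.7 + 0.25 × ln 1.76 = 3.0301 + 0.25 × 0.5653 = 3.1715
S = e^3.1715 ≈ 23.84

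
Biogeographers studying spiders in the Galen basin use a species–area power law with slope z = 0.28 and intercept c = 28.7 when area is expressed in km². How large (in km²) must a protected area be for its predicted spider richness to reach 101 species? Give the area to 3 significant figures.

89.4 km²

101 = 28.7 × A^0.28  ⇒  A^0.28 = 101/28.7 = 3.519
ln A = ln(3.519) / 0.28 = 1.2582 / 0.28 = 4.4937
A = e^4.4937 ≈ 89.45 km²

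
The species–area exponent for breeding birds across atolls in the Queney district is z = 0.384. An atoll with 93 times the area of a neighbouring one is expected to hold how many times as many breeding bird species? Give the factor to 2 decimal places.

S₂/S₁ = (A₂/A₁)^z = 93^0.384
ln(S₂/S₁) = 0.384 × ln 93 = 0.384 × 4.5326 = 1.7405
S₂/S₁ = e^1.7405 ≈ 5.7

5.70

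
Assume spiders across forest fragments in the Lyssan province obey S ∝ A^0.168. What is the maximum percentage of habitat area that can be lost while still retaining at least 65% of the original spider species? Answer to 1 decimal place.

92.3%

Need (A_new/A_old)^0.168 = 0.65, so A_new/A_old = 0.65^(1/0.168) = 0.65^5.952
ln(A_new/A_old) = ln 0.65 / 0.168 = -0.4308 / 0.168 = -2.5642
A_new/A_old = e^-2.5642 ≈ 0.07698
Fraction that can be lost = 1 − 0.07698 = 0.923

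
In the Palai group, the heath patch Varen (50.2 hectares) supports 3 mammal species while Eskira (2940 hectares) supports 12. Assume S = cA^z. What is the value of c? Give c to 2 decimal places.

z = ln(S₂/S₁) / ln(A₂/A₁) = ln(12/3) / ln(2940/50.2) = 1.3863 / 4.0701 = 0.3406
c = S₁ / A₁^z = 3 / 50.2^0.3406 = 3 / 3.795 = 0.7904

0.79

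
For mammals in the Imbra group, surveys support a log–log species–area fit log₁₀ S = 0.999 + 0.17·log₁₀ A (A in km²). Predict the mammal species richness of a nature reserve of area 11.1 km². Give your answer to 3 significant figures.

S = 9.977 × 11.1^0.17
ln S = ln 9.977 + 0.17 × ln 11.1 = 2.3003 + 0.17 × 2.4069 = 2.7095
S = e^2.7095 ≈ 15.02

15.0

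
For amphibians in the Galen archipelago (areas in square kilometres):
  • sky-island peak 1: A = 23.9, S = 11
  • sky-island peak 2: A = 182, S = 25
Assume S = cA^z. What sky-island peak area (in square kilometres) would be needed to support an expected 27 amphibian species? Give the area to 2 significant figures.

220 square kilometres

z = ln(25/11) / ln(182/23.9) = 0.8210 / 2.0301 = 0.4044
c = 11 / 23.9^0.4044 = 11 / 3.609 = 3.048
A = (27/3.048)^(1/0.4044) ⇒ ln A = ln(8.859)/0.4044 = 5.3943
A = e^5.3943 ≈ 220.2 square kilometres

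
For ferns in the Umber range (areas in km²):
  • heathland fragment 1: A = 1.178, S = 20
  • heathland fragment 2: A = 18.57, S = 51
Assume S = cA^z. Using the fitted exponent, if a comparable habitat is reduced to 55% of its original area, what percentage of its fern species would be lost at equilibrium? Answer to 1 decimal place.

z = ln(51/20) / ln(18.57/1.178) = 0.9361 / 2.7577 = 0.3394
S_new/S_old = (A_new/A_old)^z = 0.55^0.3394 = exp(0.3394 × -0.5978) = 0.8163
Fraction lost = 1 − 0.8163 = 0.1837

18.4%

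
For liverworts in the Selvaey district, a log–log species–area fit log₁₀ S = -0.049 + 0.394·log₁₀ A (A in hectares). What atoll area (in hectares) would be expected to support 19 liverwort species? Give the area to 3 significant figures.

19 = 0.8933 × A^0.394  ⇒  A^0.394 = 19/0.8933 = 21.27
ln A = ln(21.27) / 0.394 = 3.0573 / 0.394 = 7.7596
A = e^7.7596 ≈ 2344 hectares

2340 hectares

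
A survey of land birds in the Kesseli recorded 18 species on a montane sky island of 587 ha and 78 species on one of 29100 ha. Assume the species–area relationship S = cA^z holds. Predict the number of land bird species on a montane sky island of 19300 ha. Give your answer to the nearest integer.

z = ln(78/18) / ln(29100/587) = 1.4663 / 3.9035 = 0.3756
c = 18 / 587^0.3756 = 18 / 10.97 = 1.641
S₃ = 1.641 × 19300^0.3756 = 1.641 × 40.73 ≈ 66.85

67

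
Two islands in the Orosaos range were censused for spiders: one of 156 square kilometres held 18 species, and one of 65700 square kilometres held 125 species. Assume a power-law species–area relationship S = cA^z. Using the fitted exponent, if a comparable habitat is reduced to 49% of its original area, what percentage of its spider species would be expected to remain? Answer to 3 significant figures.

79.6%

z = ln(125/18) / ln(65700/156) = 1.9379 / 6.0430 = 0.3207
S_new/S_old = (A_new/A_old)^z = 0.49^0.3207 = exp(0.3207 × -0.7133) = 0.7955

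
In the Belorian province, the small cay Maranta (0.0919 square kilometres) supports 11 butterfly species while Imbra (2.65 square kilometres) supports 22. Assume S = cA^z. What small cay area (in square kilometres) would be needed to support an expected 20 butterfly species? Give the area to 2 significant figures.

1.7 square kilometres

z = ln(22/11) / ln(2.65/0.0919) = 0.6931 / 3.3616 = 0.2062
c = 11 / 0.0919^0.2062 = 11 / 0.6113 = 17.99
A = (20/17.99)^(1/0.2062) ⇒ ln A = ln(1.111)/0.2062 = 0.5123
A = e^0.5123 ≈ 1.669 square kilometres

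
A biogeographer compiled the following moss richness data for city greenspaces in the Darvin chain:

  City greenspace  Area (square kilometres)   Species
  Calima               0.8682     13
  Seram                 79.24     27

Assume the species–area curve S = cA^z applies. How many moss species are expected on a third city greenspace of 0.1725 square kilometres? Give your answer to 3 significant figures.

z = ln(27/13) / ln(79.24/0.8682) = 0.7309 / 4.5138 = 0.1619
c = 13 / 0.8682^0.1619 = 13 / 0.9774 = 13.3
S₃ = 13.3 × 0.1725^0.1619 = 13.3 × 0.7523 ≈ 10.01

10.0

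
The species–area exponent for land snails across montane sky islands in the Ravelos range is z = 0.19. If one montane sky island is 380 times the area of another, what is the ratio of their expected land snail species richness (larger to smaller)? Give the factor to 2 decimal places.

S₂/S₁ = (A₂/A₁)^z = 380^0.19
ln(S₂/S₁) = 0.19 × ln 380 = 0.19 × 5.9402 = 1.1286
S₂/S₁ = e^1.1286 ≈ 3.091

3.09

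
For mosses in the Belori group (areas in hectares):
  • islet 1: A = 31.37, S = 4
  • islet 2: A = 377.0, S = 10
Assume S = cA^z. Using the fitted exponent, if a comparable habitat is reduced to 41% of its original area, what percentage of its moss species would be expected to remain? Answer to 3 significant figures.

72.0%

z = ln(10/4) / ln(377/31.37) = 0.9163 / 2.4864 = 0.3685
S_new/S_old = (A_new/A_old)^z = 0.41^0.3685 = exp(0.3685 × -0.8916) = 0.7199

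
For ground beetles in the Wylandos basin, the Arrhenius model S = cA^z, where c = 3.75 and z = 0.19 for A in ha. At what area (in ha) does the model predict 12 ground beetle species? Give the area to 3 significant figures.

456 ha

12 = 3.75 × A^0.19  ⇒  A^0.19 = 12/3.75 = 3.2
ln A = ln(3.2) / 0.19 = 1.1632 / 0.19 = 6.1218
A = e^6.1218 ≈ 455.7 ha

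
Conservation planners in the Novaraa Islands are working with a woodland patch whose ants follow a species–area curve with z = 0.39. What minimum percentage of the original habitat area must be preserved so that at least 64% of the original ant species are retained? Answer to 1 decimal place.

Need (A_new/A_old)^0.39 = 0.64, so A_new/A_old = 0.64^(1/0.39) = 0.64^2.564
ln(A_new/A_old) = ln 0.64 / 0.39 = -0.4463 / 0.39 = -1.1443
A_new/A_old = e^-1.1443 ≈ 0.3184

31.8%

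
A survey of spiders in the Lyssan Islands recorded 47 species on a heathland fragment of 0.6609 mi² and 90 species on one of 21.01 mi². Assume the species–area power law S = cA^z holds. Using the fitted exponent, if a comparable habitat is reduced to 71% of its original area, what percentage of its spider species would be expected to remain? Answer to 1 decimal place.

z = ln(90/47) / ln(21.01/0.6609) = 0.6497 / 3.4592 = 0.1878
S_new/S_old = (A_new/A_old)^z = 0.71^0.1878 = exp(0.1878 × -0.3425) = 0.9377

93.8%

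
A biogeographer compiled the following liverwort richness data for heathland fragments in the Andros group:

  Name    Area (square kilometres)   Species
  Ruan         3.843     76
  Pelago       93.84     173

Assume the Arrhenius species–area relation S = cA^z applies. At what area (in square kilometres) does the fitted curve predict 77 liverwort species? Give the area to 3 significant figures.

z = ln(173/76) / ln(93.84/3.843) = 0.8226 / 3.1953 = 0.2574
c = 76 / 3.843^0.2574 = 76 / 1.414 = 53.74
A = (77/53.74)^(1/0.2574) ⇒ ln A = ln(1.433)/0.2574 = 1.3970
A = e^1.3970 ≈ 4.043 square kilometres

4.04 square kilometres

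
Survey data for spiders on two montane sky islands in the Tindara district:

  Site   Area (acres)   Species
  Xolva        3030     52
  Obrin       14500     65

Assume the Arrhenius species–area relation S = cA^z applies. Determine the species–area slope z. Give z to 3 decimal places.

0.143

Taking logs: ln S = ln c + z ln A, so z = (ln S₂ − ln S₁)/(ln A₂ − ln A₁).
z = ln(65/52) / ln(14500/3030) = ln(1.25) / ln(4.785) = 0.2231 / 1.5656 = 0.1425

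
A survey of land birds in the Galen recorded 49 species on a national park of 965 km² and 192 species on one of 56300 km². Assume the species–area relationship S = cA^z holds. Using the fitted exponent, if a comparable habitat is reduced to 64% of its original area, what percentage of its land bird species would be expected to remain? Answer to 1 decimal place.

86.1%

z = ln(192/49) / ln(56300/965) = 1.3657 / 4.0663 = 0.3359
S_new/S_old = (A_new/A_old)^z = 0.64^0.3359 = exp(0.3359 × -0.4463) = 0.8608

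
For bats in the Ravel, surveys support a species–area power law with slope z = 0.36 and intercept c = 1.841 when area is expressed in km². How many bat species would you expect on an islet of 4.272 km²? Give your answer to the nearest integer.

S = 1.841 × 4.272^0.36 = 1.841 × 1.687 ≈ 3.105

3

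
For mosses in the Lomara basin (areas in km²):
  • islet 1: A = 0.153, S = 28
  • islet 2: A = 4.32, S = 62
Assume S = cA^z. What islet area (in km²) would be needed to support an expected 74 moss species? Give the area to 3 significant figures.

z = ln(62/28) / ln(4.32/0.153) = 0.7949 / 3.3406 = 0.2380
c = 28 / 0.153^0.2380 = 28 / 0.6397 = 43.77
A = (74/43.77)^(1/0.2380) ⇒ ln A = ln(1.691)/0.2380 = 2.2068
A = e^2.2068 ≈ 9.086 km²

9.09 km²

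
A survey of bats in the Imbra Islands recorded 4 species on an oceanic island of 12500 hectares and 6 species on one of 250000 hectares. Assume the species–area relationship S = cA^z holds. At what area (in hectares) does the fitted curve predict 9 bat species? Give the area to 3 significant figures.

5000000 hectares

z = ln(6/4) / ln(250000/12500) = 0.4055 / 2.9957 = 0.1353
c = 4 / 12500^0.1353 = 4 / 3.585 = 1.116
A = (9/1.116)^(1/0.1353) ⇒ ln A = ln(8.067)/0.1353 = 15.4249
A = e^15.4249 ≈ 5000000 hectares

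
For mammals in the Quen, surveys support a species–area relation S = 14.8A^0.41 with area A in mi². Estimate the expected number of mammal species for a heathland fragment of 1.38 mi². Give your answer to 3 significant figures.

S = 14.8 × 1.38^0.41
ln S = ln 14.8 + 0.41 × ln 1.38 = 2.6946 + 0.41 × 0.3221 = 2.8267
S = e^2.8267 ≈ 16.89

16.9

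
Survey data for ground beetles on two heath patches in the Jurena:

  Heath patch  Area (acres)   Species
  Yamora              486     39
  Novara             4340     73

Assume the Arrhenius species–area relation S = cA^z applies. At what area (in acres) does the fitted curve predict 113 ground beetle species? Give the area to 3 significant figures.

20000 acres

z = ln(73/39) / ln(4340/486) = 0.6269 / 2.1894 = 0.2863
c = 39 / 486^0.2863 = 39 / 5.878 = 6.634
A = (113/6.634)^(1/0.2863) ⇒ ln A = ln(17.03)/0.2863 = 9.9016
A = e^9.9016 ≈ 19962 acres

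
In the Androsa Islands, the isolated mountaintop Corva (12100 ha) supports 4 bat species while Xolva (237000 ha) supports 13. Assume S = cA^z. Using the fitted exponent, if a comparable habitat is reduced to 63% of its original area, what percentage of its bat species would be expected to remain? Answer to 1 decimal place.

z = ln(13/4) / ln(237000/12100) = 1.1787 / 2.9749 = 0.3962
S_new/S_old = (A_new/A_old)^z = 0.63^0.3962 = exp(0.3962 × -0.4620) = 0.8327

83.3%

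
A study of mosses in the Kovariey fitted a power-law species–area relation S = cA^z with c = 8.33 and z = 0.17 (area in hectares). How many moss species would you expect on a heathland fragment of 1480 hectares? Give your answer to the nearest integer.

S = 8.33 × 1480^0.17 = 8.33 × 3.459 ≈ 28.81

29 species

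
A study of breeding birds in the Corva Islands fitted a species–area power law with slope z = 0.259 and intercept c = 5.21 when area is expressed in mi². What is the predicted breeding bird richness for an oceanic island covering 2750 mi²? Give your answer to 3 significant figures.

40.5

S = 5.21 × 2750^0.259 = 5.21 × 7.777 ≈ 40.52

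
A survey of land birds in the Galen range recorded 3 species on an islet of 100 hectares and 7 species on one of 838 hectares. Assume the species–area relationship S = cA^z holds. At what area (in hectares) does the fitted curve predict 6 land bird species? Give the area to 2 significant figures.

570 hectares

z = ln(7/3) / ln(838/100) = 0.8473 / 2.1258 = 0.3986
c = 3 / 100^0.3986 = 3 / 6.268 = 0.4786
A = (6/0.4786)^(1/0.3986) ⇒ ln A = ln(12.54)/0.3986 = 6.3443
A = e^6.3443 ≈ 569.2 hectares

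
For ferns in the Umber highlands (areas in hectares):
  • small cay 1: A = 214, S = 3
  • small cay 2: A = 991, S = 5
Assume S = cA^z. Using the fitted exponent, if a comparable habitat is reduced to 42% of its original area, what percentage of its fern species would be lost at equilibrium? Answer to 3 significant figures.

z = ln(5/3) / ln(991/214) = 0.5108 / 1.5327 = 0.3333
S_new/S_old = (A_new/A_old)^z = 0.42^0.3333 = exp(0.3333 × -0.8675) = 0.7489
Fraction lost = 1 − 0.7489 = 0.2511

25.1%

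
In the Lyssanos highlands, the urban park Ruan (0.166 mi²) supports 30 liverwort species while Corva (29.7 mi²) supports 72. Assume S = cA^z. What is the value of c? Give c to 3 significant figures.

z = ln(S₂/S₁) / ln(A₂/A₁) = ln(72/30) / ln(29.7/0.166) = 0.8755 / 5.1869 = 0.1688
c = S₁ / A₁^z = 30 / 0.166^0.1688 = 30 / 0.7385 = 40.62

40.6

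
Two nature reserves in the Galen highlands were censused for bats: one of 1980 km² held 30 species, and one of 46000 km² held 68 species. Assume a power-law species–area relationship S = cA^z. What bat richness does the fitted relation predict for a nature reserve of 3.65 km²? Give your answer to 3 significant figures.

z = ln(68/30) / ln(46000/1980) = 0.8183 / 3.1455 = 0.2601
c = 30 / 1980^0.2601 = 30 / 7.205 = 4.164
S₃ = 4.164 × 3.65^0.2601 = 4.164 × 1.4 ≈ 5.831

5.83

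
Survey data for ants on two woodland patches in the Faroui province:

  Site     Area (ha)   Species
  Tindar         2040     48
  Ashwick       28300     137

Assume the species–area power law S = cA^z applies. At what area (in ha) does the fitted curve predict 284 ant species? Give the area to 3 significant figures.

176000 ha

z = ln(137/48) / ln(28300/2040) = 1.0488 / 2.6299 = 0.3988
c = 48 / 2040^0.3988 = 48 / 20.89 = 2.298
A = (284/2.298)^(1/0.3988) ⇒ ln A = ln(123.6)/0.3988 = 12.0786
A = e^12.0786 ≈ 176070 ha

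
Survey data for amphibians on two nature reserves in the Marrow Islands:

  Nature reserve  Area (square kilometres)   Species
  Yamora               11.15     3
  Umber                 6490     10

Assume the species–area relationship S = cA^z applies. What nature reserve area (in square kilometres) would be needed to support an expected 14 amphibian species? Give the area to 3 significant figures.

z = ln(10/3) / ln(6490/11.15) = 1.2040 / 6.3666 = 0.1891
c = 3 / 11.15^0.1891 = 3 / 1.578 = 1.901
A = (14/1.901)^(1/0.1891) ⇒ ln A = ln(7.363)/0.1891 = 10.5573
A = e^10.5573 ≈ 38456 square kilometres

38500 square kilometres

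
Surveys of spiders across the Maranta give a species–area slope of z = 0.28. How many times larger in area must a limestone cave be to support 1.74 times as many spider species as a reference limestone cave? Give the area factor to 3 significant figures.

7.23

(A₂/A₁)^0.28 = 1.74, so A₂/A₁ = 1.74^(1/0.28) = 1.74^3.571
ln(A₂/A₁) = ln 1.74 / 0.28 = 0.5539 / 0.28 = 1.9782
A₂/A₁ = e^1.9782 ≈ 7.229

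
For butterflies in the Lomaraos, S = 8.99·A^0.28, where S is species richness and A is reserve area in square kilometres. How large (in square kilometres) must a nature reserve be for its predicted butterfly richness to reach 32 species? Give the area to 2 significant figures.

93 square kilometres

32 = 8.99 × A^0.28  ⇒  A^0.28 = 32/8.99 = 3.56
ln A = ln(3.56) / 0.28 = 1.2696 / 0.28 = 4.5344
A = e^4.5344 ≈ 93.16 square kilometres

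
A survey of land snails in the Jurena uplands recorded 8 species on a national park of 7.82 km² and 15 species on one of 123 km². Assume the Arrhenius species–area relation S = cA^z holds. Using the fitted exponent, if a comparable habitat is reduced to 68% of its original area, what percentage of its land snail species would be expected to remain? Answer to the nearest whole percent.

92%

z = ln(15/8) / ln(123/7.82) = 0.6286 / 2.7555 = 0.2281
S_new/S_old = (A_new/A_old)^z = 0.68^0.2281 = exp(0.2281 × -0.3857) = 0.9158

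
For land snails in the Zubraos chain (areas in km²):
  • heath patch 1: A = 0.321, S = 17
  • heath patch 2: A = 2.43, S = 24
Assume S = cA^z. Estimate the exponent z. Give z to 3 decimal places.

Taking logs: ln S = ln c + z ln A, so z = (ln S₂ − ln S₁)/(ln A₂ − ln A₁).
z = ln(24/17) / ln(2.43/0.321) = ln(1.412) / ln(7.57) = 0.3448 / 2.0242 = 0.1704

0.170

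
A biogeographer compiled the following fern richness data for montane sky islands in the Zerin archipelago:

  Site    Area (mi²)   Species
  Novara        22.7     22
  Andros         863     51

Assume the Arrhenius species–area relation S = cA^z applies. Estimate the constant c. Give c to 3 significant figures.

10.7

z = ln(S₂/S₁) / ln(A₂/A₁) = ln(51/22) / ln(863/22.7) = 0.8408 / 3.6380 = 0.2311
c = S₁ / A₁^z = 22 / 22.7^0.2311 = 22 / 2.058 = 10.69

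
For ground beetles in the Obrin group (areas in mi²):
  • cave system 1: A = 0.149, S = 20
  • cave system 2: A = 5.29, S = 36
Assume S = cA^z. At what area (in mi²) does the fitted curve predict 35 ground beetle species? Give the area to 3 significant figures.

z = ln(36/20) / ln(5.29/0.149) = 0.5878 / 3.5696 = 0.1647
c = 20 / 0.149^0.1647 = 20 / 0.7309 = 27.36
A = (35/27.36)^(1/0.1647) ⇒ ln A = ln(1.279)/0.1647 = 1.4947
A = e^1.4947 ≈ 4.458 mi²

4.46 mi²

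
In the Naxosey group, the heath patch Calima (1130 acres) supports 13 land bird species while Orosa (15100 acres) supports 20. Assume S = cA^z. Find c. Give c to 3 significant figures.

z = ln(S₂/S₁) / ln(A₂/A₁) = ln(20/13) / ln(15100/1130) = 0.4308 / 2.5925 = 0.1662
c = S₁ / A₁^z = 13 / 1130^0.1662 = 13 / 3.216 = 4.042

4.04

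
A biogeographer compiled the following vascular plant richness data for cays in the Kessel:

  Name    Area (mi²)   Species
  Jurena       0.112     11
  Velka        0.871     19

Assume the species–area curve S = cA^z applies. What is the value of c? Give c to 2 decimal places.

19.71

z = ln(S₂/S₁) / ln(A₂/A₁) = ln(19/11) / ln(0.871/0.112) = 0.5465 / 2.0511 = 0.2665
c = S₁ / A₁^z = 11 / 0.112^0.2665 = 11 / 0.558 = 19.71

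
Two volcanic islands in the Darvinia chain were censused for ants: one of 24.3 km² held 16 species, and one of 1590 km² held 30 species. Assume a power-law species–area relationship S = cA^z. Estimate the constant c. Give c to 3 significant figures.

9.90

z = ln(S₂/S₁) / ln(A₂/A₁) = ln(30/16) / ln(1590/24.3) = 0.6286 / 4.1810 = 0.1503
c = S₁ / A₁^z = 16 / 24.3^0.1503 = 16 / 1.616 = 9.904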